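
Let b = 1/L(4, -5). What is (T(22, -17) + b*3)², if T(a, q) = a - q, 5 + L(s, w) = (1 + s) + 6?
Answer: 6241/4 ≈ 1560.3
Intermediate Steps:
L(s, w) = 2 + s (L(s, w) = -5 + ((1 + s) + 6) = -5 + (7 + s) = 2 + s)
b = ⅙ (b = 1/(2 + 4) = 1/6 = ⅙ ≈ 0.16667)
(T(22, -17) + b*3)² = ((22 - 1*(-17)) + (⅙)*3)² = ((22 + 17) + ½)² = (39 + ½)² = (79/2)² = 6241/4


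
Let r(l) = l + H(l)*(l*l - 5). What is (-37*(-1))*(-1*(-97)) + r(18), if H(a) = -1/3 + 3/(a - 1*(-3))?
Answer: 74471/21 ≈ 3546.2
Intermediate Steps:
H(a) = -⅓ + 3/(3 + a) (H(a) = -1*⅓ + 3/(a + 3) = -⅓ + 3/(3 + a))
r(l) = l + (-5 + l²)*(6 - l)/(3*(3 + l)) (r(l) = l + ((6 - l)/(3*(3 + l)))*(l*l - 5) = l + ((6 - l)/(3*(3 + l)))*(l² - 5) = l + ((6 - l)/(3*(3 + l)))*(-5 + l²) = l + (-5 + l²)*(6 - l)/(3*(3 + l)))
(-37*(-1))*(-1*(-97)) + r(18) = (-37*(-1))*(-1*(-97)) + (-30 - 1*18³ + 9*18² + 14*18)/(3*(3 + 18)) = 37*97 + (⅓)*(-30 - 1*5832 + 9*324 + 252)/21 = 3589 + (⅓)*(1/21)*(-30 - 5832 + 2916 + 252) = 3589 + (⅓)*(1/21)*(-2694) = 3589 - 898/21 = 74471/21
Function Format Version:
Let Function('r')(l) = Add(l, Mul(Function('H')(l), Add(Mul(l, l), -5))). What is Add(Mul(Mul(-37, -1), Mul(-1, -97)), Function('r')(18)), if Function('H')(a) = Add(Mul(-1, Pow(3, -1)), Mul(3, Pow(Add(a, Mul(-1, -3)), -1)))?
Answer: Rational(74471, 21) ≈ 3546.2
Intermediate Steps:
Function('H')(a) = Add(Rational(-1, 3), Mul(3, Pow(Add(3, a), -1))) (Function('H')(a) = Add(Mul(-1, Rational(1, 3)), Mul(3, Pow(Add(a, 3), -1))) = Add(Rational(-1, 3), Mul(3, Pow(Add(3, a), -1))))
Function('r')(l) = Add(l, Mul(Rational(1, 3), Pow(Add(3, l), -1), Add(-5, Pow(l, 2)), Add(6, Mul(-1, l)))) (Function('r')(l) = Add(l, Mul(Mul(Rational(1, 3), Pow(Add(3, l), -1), Add(6, Mul(-1, l))), Add(Mul(l, l), -5))) = Add(l, Mul(Mul(Rational(1, 3), Pow(Add(3, l), -1), Add(6, Mul(-1, l))), Add(Pow(l, 2), -5))) = Add(l, Mul(Mul(Rational(1, 3), Pow(Add(3, l), -1), Add(6, Mul(-1, l))), Add(-5, Pow(l, 2)))) = Add(l, Mul(Rational(1, 3), Pow(Add(3, l), -1), Add(-5, Pow(l, 2)), Add(6, Mul(-1, l)))))
Add(Mul(Mul(-37, -1), Mul(-1, -97)), Function('r')(18)) = Add(Mul(Mul(-37, -1), Mul(-1, -97)), Mul(Rational(1, 3), Pow(Add(3, 18), -1), Add(-30, Mul(-1, Pow(18, 3)), Mul(9, Pow(18, 2)), Mul(14, 18)))) = Add(Mul(37, 97), Mul(Rational(1, 3), Pow(21, -1), Add(-30, Mul(-1, 5832), Mul(9, 324), 252))) = Add(3589, Mul(Rational(1, 3), Rational(1, 21), Add(-30, -5832, 2916, 252))) = Add(3589, Mul(Rational(1, 3), Rational(1, 21), -2694)) = Add(3589, Rational(-898, 21)) = Rational(74471, 21)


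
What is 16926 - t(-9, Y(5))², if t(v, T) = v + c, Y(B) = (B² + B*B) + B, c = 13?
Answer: 16910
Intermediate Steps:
Y(B) = B + 2*B² (Y(B) = (B² + B²) + B = 2*B² + B = B + 2*B²)
t(v, T) = 13 + v (t(v, T) = v + 13 = 13 + v)
16926 - t(-9, Y(5))² = 16926 - (13 - 9)² = 16926 - 1*4² = 16926 - 1*16 = 16926 - 16 = 16910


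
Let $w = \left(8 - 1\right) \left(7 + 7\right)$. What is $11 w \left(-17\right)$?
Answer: $-18326$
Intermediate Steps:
$w = 98$ ($w = 7 \cdot 14 = 98$)
$11 w \left(-17\right) = 11 \cdot 98 \left(-17\right) = 1078 \left(-17\right) = -18326$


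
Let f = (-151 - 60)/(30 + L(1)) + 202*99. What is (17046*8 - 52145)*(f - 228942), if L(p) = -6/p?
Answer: -422367143341/24 ≈ -1.7599e+10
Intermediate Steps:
f = 479741/24 (f = (-151 - 60)/(30 - 6/1) + 202*99 = -211/(30 - 6*1) + 19998 = -211/(30 - 6) + 19998 = -211/24 + 19998 = 479741/24 ≈ 19989.)
(17046*8 - 52145)*(f - 228942) = (17046*8 - 52145)*(479741/24 - 228942) = (136368 - 52145)*(-5014867/24) = 84223*(-5014867/24) = -422367143341/24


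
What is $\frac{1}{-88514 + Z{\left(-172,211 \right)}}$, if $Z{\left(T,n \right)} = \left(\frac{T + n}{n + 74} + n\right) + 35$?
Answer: $- \frac{95}{8385447} \approx -1.1329 \cdot 10^{-5}$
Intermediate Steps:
$Z{\left(T,n \right)} = 35 + n + \frac{T + n}{74 + n}$ ($Z{\left(T,n \right)} = \left(\frac{T + n}{74 + n} + n\right) + 35 = \left(n + \frac{T + n}{74 + n}\right) + 35 = 35 + n + \frac{T + n}{74 + n}$)
$\frac{1}{-88514 + Z{\left(-172,211 \right)}} = \frac{1}{-88514 + \frac{2590 - 172 + 211^{2} + 110 \cdot 211}{74 + 211}} = \frac{1}{-88514 + \frac{2590 - 172 + 44521 + 23210}{285}} = \frac{1}{-88514 + \frac{1}{285} \cdot 70149} = \frac{1}{-88514 + \frac{23383}{95}} = \frac{1}{- \frac{8385447}{95}} = - \frac{95}{8385447}$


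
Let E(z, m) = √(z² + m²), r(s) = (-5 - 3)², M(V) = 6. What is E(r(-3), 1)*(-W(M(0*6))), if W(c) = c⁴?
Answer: -1296*√4097 ≈ -82954.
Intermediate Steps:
r(s) = 64 (r(s) = (-8)² = 64)
E(z, m) = √(m² + z²)
E(r(-3), 1)*(-W(M(0*6))) = √(1² + 64²)*(-1*6⁴) = √(1 + 4096)*(-1*1296) = √4097*(-1296) = -1296*√4097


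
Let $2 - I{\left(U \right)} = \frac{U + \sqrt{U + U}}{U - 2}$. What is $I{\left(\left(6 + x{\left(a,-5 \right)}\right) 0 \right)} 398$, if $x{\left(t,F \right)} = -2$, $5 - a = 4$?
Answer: $796$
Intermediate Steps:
$a = 1$ ($a = 5 - 4 = 1$)
$I{\left(U \right)} = 2 - \frac{U + \sqrt{2} \sqrt{U}}{-2 + U}$ ($I{\left(U \right)} = 2 - \frac{U + \sqrt{U + U}}{U - 2} = 2 - \frac{U + \sqrt{2 U}}{-2 + U} = 2 - \frac{U + \sqrt{2} \sqrt{U}}{-2 + U}$)
$I{\left(\left(6 + x{\left(a,-5 \right)}\right) 0 \right)} 398 = \frac{-4 + \left(6 - 2\right) 0 - \sqrt{2} \sqrt{\left(6 - 2\right) 0}}{-2 + \left(6 - 2\right) 0} \cdot 398 = \frac{-4 + 4 \cdot 0 - \sqrt{2} \sqrt{4 \cdot 0}}{-2 + 4 \cdot 0} \cdot 398 = \frac{-4 + 0 - \sqrt{2} \sqrt{0}}{-2 + 0} \cdot 398 = \frac{-4 + 0 - \sqrt{2} \cdot 0}{-2} \cdot 398 = - \frac{-4 + 0 + 0}{2} \cdot 398 = \left(- \frac{1}{2}\right) \left(-4\right) 398 = 2 \cdot 398 = 796$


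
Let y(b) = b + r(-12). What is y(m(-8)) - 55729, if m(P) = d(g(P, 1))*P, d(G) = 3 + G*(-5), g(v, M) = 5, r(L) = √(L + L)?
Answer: -55553 + 2*I*√6 ≈ -55553.0 + 4.899*I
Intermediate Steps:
r(L) = √2*√L (r(L) = √(2*L) = √2*√L)
d(G) = 3 - 5*G
m(P) = -22*P (m(P) = (3 - 5*5)*P = (3 - 25)*P = -22*P)
y(b) = b + 2*I*√6 (y(b) = b + √2*√(-12) = b + √2*(2*I*√3) = b + 2*I*√6)
y(m(-8)) - 55729 = (-22*(-8) + 2*I*√6) - 55729 = (176 + 2*I*√6) - 55729 = -55553 + 2*I*√6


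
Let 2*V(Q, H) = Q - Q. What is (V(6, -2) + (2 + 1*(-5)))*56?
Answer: -168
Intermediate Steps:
V(Q, H) = 0 (V(Q, H) = (Q - Q)/2 = (½)*0 = 0)
(V(6, -2) + (2 + 1*(-5)))*56 = (0 + (2 + 1*(-5)))*56 = (0 + (2 - 5))*56 = (0 - 3)*56 = -3*56 = -168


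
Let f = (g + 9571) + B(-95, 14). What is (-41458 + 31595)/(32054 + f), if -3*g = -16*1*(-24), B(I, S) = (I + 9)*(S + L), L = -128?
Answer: -9863/51301 ≈ -0.19226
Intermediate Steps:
B(I, S) = (-128 + S)*(9 + I) (B(I, S) = (I + 9)*(S - 128) = (9 + I)*(-128 + S) = (-128 + S)*(9 + I))
g = -128 (g = -(-16*1)*(-24)/3 = -(-16)*(-24)/3 = -⅓*384 = -128)
f = 19247 (f = (-128 + 9571) + (-1152 - 128*(-95) + 9*14 - 95*14) = 9443 + (-1152 + 12160 + 126 - 1330) = 9443 + 9804 = 19247)
(-41458 + 31595)/(32054 + f) = (-41458 + 31595)/(32054 + 19247) = -9863/51301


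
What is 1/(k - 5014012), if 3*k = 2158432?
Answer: -3/12883604 ≈ -2.3285e-7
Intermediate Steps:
k = 2158432/3 (k = (⅓)*2158432 = 2158432/3 ≈ 7.1948e+5)
1/(k - 5014012) = 1/(2158432/3 - 5014012) = 1/(-12883604/3) = -3/12883604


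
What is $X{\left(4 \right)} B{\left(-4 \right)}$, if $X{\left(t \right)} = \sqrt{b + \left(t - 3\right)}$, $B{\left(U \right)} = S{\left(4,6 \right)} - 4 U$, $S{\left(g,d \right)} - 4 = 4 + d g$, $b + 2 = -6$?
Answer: $48 i \sqrt{7} \approx 127.0 i$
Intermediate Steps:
$b = -8$ ($b = -2 - 6 = -8$)
$S{\left(g,d \right)} = 8 + d g$ ($S{\left(g,d \right)} = 4 + \left(4 + d g\right) = 8 + d g$)
$B{\left(U \right)} = 32 - 4 U$ ($B{\left(U \right)} = \left(8 + 6 \cdot 4\right) - 4 U = \left(8 + 24\right) - 4 U = 32 - 4 U$)
$X{\left(t \right)} = \sqrt{-11 + t}$ ($X{\left(t \right)} = \sqrt{-8 + \left(t - 3\right)} = \sqrt{-8 + \left(-3 + t\right)} = \sqrt{-11 + t}$)
$X{\left(4 \right)} B{\left(-4 \right)} = \sqrt{-11 + 4} \left(32 - -16\right) = \sqrt{-7} \left(32 + 16\right) = i \sqrt{7} \cdot 48 = 48 i \sqrt{7}$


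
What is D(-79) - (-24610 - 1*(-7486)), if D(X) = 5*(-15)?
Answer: 17049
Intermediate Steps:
D(X) = -75
D(-79) - (-24610 - 1*(-7486)) = -75 - (-24610 - 1*(-7486)) = -75 - (-24610 + 7486) = -75 - 1*(-17124) = -75 + 17124 = 17049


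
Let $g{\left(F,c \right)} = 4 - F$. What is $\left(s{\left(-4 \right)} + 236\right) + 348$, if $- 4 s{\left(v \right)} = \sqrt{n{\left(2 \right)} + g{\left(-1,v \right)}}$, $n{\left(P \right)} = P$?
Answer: $584 - \frac{\sqrt{7}}{4} \approx 583.34$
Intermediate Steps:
$s{\left(v \right)} = - \frac{\sqrt{7}}{4}$ ($s{\left(v \right)} = - \frac{\sqrt{2 + \left(4 - -1\right)}}{4} = - \frac{\sqrt{2 + \left(4 + 1\right)}}{4} = - \frac{\sqrt{2 + 5}}{4} = - \frac{\sqrt{7}}{4}$)
$\left(s{\left(-4 \right)} + 236\right) + 348 = \left(- \frac{\sqrt{7}}{4} + 236\right) + 348 = \left(236 - \frac{\sqrt{7}}{4}\right) + 348 = 584 - \frac{\sqrt{7}}{4}$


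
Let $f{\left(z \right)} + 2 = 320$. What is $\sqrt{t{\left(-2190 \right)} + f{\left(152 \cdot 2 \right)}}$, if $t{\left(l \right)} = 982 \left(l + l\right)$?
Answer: $i \sqrt{4300842} \approx 2073.8 i$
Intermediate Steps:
$f{\left(z \right)} = 318$ ($f{\left(z \right)} = -2 + 320 = 318$)
$t{\left(l \right)} = 1964 l$ ($t{\left(l \right)} = 982 \cdot 2 l = 1964 l$)
$\sqrt{t{\left(-2190 \right)} + f{\left(152 \cdot 2 \right)}} = \sqrt{1964 \left(-2190\right) + 318} = \sqrt{-4301160 + 318} = \sqrt{-4300842} = i \sqrt{4300842}$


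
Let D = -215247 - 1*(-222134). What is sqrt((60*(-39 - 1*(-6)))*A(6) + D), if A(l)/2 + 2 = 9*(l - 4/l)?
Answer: 49*I*sqrt(73) ≈ 418.66*I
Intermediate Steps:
A(l) = -4 - 72/l + 18*l (A(l) = -4 + 2*(9*(l - 4/l)) = -4 + 2*(-36/l + 9*l) = -4 + (-72/l + 18*l) = -4 - 72/l + 18*l)
D = 6887 (D = -215247 + 222134 = 6887)
sqrt((60*(-39 - 1*(-6)))*A(6) + D) = sqrt((60*(-39 - 1*(-6)))*(-4 - 72/6 + 18*6) + 6887) = sqrt((60*(-39 + 6))*(-4 - 72*1/6 + 108) + 6887) = sqrt((60*(-33))*(-4 - 12 + 108) + 6887) = sqrt(-1980*92 + 6887) = sqrt(-182160 + 6887) = sqrt(-175273) = 49*I*sqrt(73)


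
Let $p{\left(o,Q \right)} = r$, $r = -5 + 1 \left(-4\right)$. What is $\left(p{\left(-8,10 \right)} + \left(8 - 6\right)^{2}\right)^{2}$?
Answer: $25$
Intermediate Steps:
$r = -9$ ($r = -5 - 4 = -9$)
$p{\left(o,Q \right)} = -9$
$\left(p{\left(-8,10 \right)} + \left(8 - 6\right)^{2}\right)^{2} = \left(-9 + \left(8 - 6\right)^{2}\right)^{2} = \left(-9 + 2^{2}\right)^{2} = \left(-9 + 4\right)^{2} = \left(-5\right)^{2} = 25$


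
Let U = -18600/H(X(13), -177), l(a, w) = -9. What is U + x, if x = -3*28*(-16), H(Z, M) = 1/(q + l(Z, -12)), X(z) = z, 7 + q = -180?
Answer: 3646944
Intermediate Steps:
q = -187 (q = -7 - 180 = -187)
H(Z, M) = -1/196 (H(Z, M) = 1/(-187 - 9) = 1/(-196) = -1/196)
U = 3645600 (U = -18600/(-1/196) = -18600*(-196) = 3645600)
x = 1344 (x = -84*(-16) = 1344)
U + x = 3645600 + 1344 = 3646944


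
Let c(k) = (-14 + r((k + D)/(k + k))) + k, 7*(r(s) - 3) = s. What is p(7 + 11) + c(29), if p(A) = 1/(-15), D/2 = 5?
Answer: 109799/6090 ≈ 18.029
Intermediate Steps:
D = 10 (D = 2*5 = 10)
r(s) = 3 + s/7
p(A) = -1/15
c(k) = -11 + k + (10 + k)/(14*k) (c(k) = (-14 + (3 + ((k + 10)/(k + k))/7)) + k = (-14 + (3 + ((10 + k)/((2*k)))/7)) + k = (-14 + (3 + ((10 + k)*(1/(2*k)))/7)) + k = (-14 + (3 + ((10 + k)/(2*k))/7)) + k = (-14 + (3 + (10 + k)/(14*k))) + k = (-11 + (10 + k)/(14*k)) + k = -11 + k + (10 + k)/(14*k))
p(7 + 11) + c(29) = -1/15 + (-153/14 + 29 + (5/7)/29) = -1/15 + (-153/14 + 29 + (5/7)*(1/29)) = -1/15 + (-153/14 + 29 + 5/203) = -1/15 + 7347/406 = 109799/6090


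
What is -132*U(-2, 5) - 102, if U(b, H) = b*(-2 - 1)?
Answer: -894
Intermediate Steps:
U(b, H) = -3*b (U(b, H) = b*(-3) = -3*b)
-132*U(-2, 5) - 102 = -(-396)*(-2) - 102 = -132*6 - 102 = -792 - 102 = -894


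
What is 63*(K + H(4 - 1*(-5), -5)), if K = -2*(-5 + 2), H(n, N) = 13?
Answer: 1197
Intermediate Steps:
K = 6 (K = -2*(-3) = 6)
63*(K + H(4 - 1*(-5), -5)) = 63*(6 + 13) = 63*19 = 1197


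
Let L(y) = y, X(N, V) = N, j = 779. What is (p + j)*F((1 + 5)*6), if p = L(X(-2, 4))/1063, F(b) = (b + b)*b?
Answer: 2146370400/1063 ≈ 2.0192e+6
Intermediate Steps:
F(b) = 2*b**2 (F(b) = (2*b)*b = 2*b**2)
p = -2/1063 ≈ -0.0018815
(p + j)*F((1 + 5)*6) = (-2/1063 + 779)*(2*((1 + 5)*6)**2) = 828075*(2*(6*6)**2)/1063 = 828075*(2*36**2)/1063 = 828075*(2*1296)/1063 = (828075/1063)*2592 = 2146370400/1063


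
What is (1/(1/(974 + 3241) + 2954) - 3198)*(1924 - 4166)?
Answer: 89273410526646/12451111 ≈ 7.1699e+6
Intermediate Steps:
(1/(1/(974 + 3241) + 2954) - 3198)*(1924 - 4166) = (1/(1/4215 + 2954) - 3198)*(-2242) = (1/(12451111/4215) - 3198)*(-2242) = (4215/12451111 - 3198)*(-2242) = -39818648763/12451111*(-2242) = 89273410526646/12451111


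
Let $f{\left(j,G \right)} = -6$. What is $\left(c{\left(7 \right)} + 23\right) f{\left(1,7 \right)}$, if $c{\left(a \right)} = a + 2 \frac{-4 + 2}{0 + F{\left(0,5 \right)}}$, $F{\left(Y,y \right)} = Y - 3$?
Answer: $-188$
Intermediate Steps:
$F{\left(Y,y \right)} = -3 + Y$ ($F{\left(Y,y \right)} = Y - 3 = -3 + Y$)
$c{\left(a \right)} = \frac{4}{3} + a$ ($c{\left(a \right)} = a + 2 \frac{-4 + 2}{0 + \left(-3 + 0\right)} = a + 2 \left(- \frac{2}{0 - 3}\right) = a + 2 \left(- \frac{2}{-3}\right) = a + 2 \left(\left(-2\right) \left(- \frac{1}{3}\right)\right) = a + 2 \cdot \frac{2}{3} = a + \frac{4}{3} = \frac{4}{3} + a$)
$\left(c{\left(7 \right)} + 23\right) f{\left(1,7 \right)} = \left(\left(\frac{4}{3} + 7\right) + 23\right) \left(-6\right) = \left(\frac{25}{3} + 23\right) \left(-6\right) = \frac{94}{3} \left(-6\right) = -188$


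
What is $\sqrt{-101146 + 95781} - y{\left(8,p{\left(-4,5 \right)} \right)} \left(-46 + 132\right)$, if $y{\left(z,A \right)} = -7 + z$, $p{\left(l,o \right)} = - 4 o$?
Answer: $-86 + i \sqrt{5365} \approx -86.0 + 73.246 i$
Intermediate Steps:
$\sqrt{-101146 + 95781} - y{\left(8,p{\left(-4,5 \right)} \right)} \left(-46 + 132\right) = \sqrt{-101146 + 95781} - \left(-7 + 8\right) \left(-46 + 132\right) = \sqrt{-5365} - 1 \cdot 86 = i \sqrt{5365} - 86 = -86 + i \sqrt{5365}$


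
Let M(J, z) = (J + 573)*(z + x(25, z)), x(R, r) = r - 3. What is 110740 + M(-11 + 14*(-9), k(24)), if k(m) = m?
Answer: 130360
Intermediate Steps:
x(R, r) = -3 + r
M(J, z) = (-3 + 2*z)*(573 + J) (M(J, z) = (J + 573)*(z + (-3 + z)) = (573 + J)*(-3 + 2*z) = (-3 + 2*z)*(573 + J))
110740 + M(-11 + 14*(-9), k(24)) = 110740 + (-1719 + 1146*24 + (-11 + 14*(-9))*24 + (-11 + 14*(-9))*(-3 + 24)) = 110740 + (-1719 + 27504 + (-11 - 126)*24 + (-11 - 126)*21) = 110740 + (-1719 + 27504 - 137*24 - 137*21) = 110740 + (-1719 + 27504 - 3288 - 2877) = 110740 + 19620 = 130360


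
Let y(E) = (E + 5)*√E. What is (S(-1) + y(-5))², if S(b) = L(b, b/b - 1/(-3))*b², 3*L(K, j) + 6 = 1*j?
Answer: 196/81 ≈ 2.4198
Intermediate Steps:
L(K, j) = -2 + j/3 (L(K, j) = -2 + (1*j)/3 = -2 + j/3)
y(E) = √E*(5 + E) (y(E) = (5 + E)*√E = √E*(5 + E))
S(b) = -14*b²/9 (S(b) = (-2 + (b/b - 1/(-3))/3)*b² = (-2 + (1 - 1*(-⅓))/3)*b² = (-2 + (1 + ⅓)/3)*b² = (-2 + (⅓)*(4/3))*b² = (-2 + 4/9)*b² = -14*b²/9)
(S(-1) + y(-5))² = (-14/9*(-1)² + √(-5)*(5 - 5))² = (-14/9*1 + (I*√5)*0)² = (-14/9 + 0)² = (-14/9)² = 196/81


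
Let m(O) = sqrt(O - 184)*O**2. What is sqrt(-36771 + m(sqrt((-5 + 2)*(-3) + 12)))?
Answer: sqrt(-36771 + 21*sqrt(-184 + sqrt(21))) ≈ 0.7334 + 191.76*I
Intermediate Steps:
m(O) = O**2*sqrt(-184 + O) (m(O) = sqrt(-184 + O)*O**2 = O**2*sqrt(-184 + O))
sqrt(-36771 + m(sqrt((-5 + 2)*(-3) + 12))) = sqrt(-36771 + (sqrt((-5 + 2)*(-3) + 12))**2*sqrt(-184 + sqrt((-5 + 2)*(-3) + 12))) = sqrt(-36771 + (sqrt(-3*(-3) + 12))**2*sqrt(-184 + sqrt(-3*(-3) + 12))) = sqrt(-36771 + (sqrt(9 + 12))**2*sqrt(-184 + sqrt(9 + 12))) = sqrt(-36771 + (sqrt(21))**2*sqrt(-184 + sqrt(21))) = sqrt(-36771 + 21*sqrt(-184 + sqrt(21)))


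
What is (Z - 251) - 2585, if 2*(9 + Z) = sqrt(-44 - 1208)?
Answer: -2845 + I*sqrt(313) ≈ -2845.0 + 17.692*I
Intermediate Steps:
Z = -9 + I*sqrt(313) (Z = -9 + sqrt(-44 - 1208)/2 = -9 + sqrt(-1252)/2 = -9 + (2*I*sqrt(313))/2 = -9 + I*sqrt(313) ≈ -9.0 + 17.692*I)
(Z - 251) - 2585 = ((-9 + I*sqrt(313)) - 251) - 2585 = (-260 + I*sqrt(313)) - 2585 = -2845 + I*sqrt(313)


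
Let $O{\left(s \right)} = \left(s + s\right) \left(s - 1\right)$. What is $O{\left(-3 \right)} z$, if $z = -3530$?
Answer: $-84720$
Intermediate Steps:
$O{\left(s \right)} = 2 s \left(-1 + s\right)$
$O{\left(-3 \right)} z = 2 \left(-3\right) \left(-1 - 3\right) \left(-3530\right) = 2 \left(-3\right) \left(-4\right) \left(-3530\right) = 24 \left(-3530\right) = -84720$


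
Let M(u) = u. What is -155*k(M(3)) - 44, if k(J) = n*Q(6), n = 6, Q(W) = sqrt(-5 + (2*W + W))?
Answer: -44 - 930*sqrt(13) ≈ -3397.2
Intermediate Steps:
Q(W) = sqrt(-5 + 3*W)
k(J) = 6*sqrt(13) (k(J) = 6*sqrt(-5 + 3*6) = 6*sqrt(-5 + 18) = 6*sqrt(13))
-155*k(M(3)) - 44 = -930*sqrt(13) - 44 = -44 - 930*sqrt(13)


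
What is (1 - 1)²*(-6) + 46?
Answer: 46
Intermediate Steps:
(1 - 1)²*(-6) + 46 = 0²*(-6) + 46 = 0*(-6) + 46 = 0 + 46 = 46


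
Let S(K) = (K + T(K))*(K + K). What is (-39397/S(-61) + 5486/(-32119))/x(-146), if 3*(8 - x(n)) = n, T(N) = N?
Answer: -4041137601/81270063320 ≈ -0.049725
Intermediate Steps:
S(K) = 4*K² (S(K) = (K + K)*(K + K) = (2*K)*(2*K) = 4*K²)
x(n) = 8 - n/3
(-39397/S(-61) + 5486/(-32119))/x(-146) = (-39397/(4*(-61)²) + 5486/(-32119))/(8 - ⅓*(-146)) = (-39397/(4*3721) + 5486*(-1/32119))/(8 + 146/3) = (-39397/14884 - 5486/32119)/(170/3) = (-39397*1/14884 - 5486/32119)*(3/170) = (-39397/14884 - 5486/32119)*(3/170) = -1347045867/478059196*3/170 = -4041137601/81270063320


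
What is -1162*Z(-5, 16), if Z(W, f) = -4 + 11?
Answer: -8134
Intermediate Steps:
Z(W, f) = 7
-1162*Z(-5, 16) = -1162*7 = -8134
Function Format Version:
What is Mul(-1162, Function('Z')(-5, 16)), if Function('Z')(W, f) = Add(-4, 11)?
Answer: -8134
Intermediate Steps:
Function('Z')(W, f) = 7
Mul(-1162, Function('Z')(-5, 16)) = Mul(-1162, 7) = -8134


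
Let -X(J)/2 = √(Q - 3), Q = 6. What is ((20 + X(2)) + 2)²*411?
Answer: 203856 - 36168*√3 ≈ 1.4121e+5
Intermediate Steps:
X(J) = -2*√3 (X(J) = -2*√(6 - 3) = -2*√3)
((20 + X(2)) + 2)²*411 = ((20 - 2*√3) + 2)²*411 = (22 - 2*√3)²*411 = 411*(22 - 2*√3)²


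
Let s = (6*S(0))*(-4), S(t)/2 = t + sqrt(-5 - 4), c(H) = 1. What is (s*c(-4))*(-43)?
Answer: 6192*I ≈ 6192.0*I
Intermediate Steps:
S(t) = 2*t + 6*I (S(t) = 2*(t + sqrt(-5 - 4)) = 2*(t + sqrt(-9)) = 2*(t + 3*I) = 2*t + 6*I)
s = -144*I (s = (6*(2*0 + 6*I))*(-4) = (6*(0 + 6*I))*(-4) = (6*(6*I))*(-4) = (36*I)*(-4) = -144*I ≈ -144.0*I)
(s*c(-4))*(-43) = (-144*I*1)*(-43) = -144*I*(-43) = 6192*I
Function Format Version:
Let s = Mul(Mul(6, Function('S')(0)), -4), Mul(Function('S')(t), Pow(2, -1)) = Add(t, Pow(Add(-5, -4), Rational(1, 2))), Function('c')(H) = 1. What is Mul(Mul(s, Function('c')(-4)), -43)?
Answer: Mul(6192, I) ≈ Mul(6192.0, I)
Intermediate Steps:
Function('S')(t) = Add(Mul(2, t), Mul(6, I)) (Function('S')(t) = Mul(2, Add(t, Pow(Add(-5, -4), Rational(1, 2)))) = Mul(2, Add(t, Pow(-9, Rational(1, 2)))) = Mul(2, Add(t, Mul(3, I))) = Add(Mul(2, t), Mul(6, I)))
s = Mul(-144, I) (s = Mul(Mul(6, Add(Mul(2, 0), Mul(6, I))), -4) = Mul(Mul(6, Add(0, Mul(6, I))), -4) = Mul(Mul(6, Mul(6, I)), -4) = Mul(Mul(36, I), -4) = Mul(-144, I) ≈ Mul(-144.00, I))
Mul(Mul(s, Function('c')(-4)), -43) = Mul(Mul(Mul(-144, I), 1), -43) = Mul(Mul(-144, I), -43) = Mul(6192, I)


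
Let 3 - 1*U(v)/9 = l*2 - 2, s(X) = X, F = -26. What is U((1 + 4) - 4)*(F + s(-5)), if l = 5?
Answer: 1395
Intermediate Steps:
U(v) = -45 (U(v) = 27 - 9*(5*2 - 2) = 27 - 9*(10 - 2) = 27 - 9*8 = 27 - 72 = -45)
U((1 + 4) - 4)*(F + s(-5)) = -45*(-26 - 5) = -45*(-31) = 1395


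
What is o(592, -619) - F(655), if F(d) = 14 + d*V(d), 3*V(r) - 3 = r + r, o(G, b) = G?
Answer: -858281/3 ≈ -2.8609e+5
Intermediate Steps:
V(r) = 1 + 2*r/3 (V(r) = 1 + (r + r)/3 = 1 + (2*r)/3 = 1 + 2*r/3)
F(d) = 14 + d*(1 + 2*d/3)
o(592, -619) - F(655) = 592 - (14 + (1/3)*655*(3 + 2*655)) = 592 - (14 + (1/3)*655*(3 + 1310)) = 592 - (14 + (1/3)*655*1313) = 592 - (14 + 860015/3) = 592 - 1*860057/3 = 592 - 860057/3 = -858281/3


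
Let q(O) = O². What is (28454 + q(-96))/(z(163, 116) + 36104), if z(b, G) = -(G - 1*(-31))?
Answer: 37670/35957 ≈ 1.0476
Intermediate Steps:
z(b, G) = -31 - G (z(b, G) = -(G + 31) = -(31 + G) = -31 - G)
(28454 + q(-96))/(z(163, 116) + 36104) = (28454 + (-96)²)/((-31 - 1*116) + 36104) = (28454 + 9216)/((-31 - 116) + 36104) = 37670/(-147 + 36104) = 37670/35957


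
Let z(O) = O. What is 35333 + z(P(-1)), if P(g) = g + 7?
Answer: 35339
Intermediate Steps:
P(g) = 7 + g
35333 + z(P(-1)) = 35333 + (7 - 1) = 35333 + 6 = 35339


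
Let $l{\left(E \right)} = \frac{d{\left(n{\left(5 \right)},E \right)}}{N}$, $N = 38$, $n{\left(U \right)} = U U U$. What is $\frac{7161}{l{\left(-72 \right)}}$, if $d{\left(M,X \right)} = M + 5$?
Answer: $\frac{136059}{65} \approx 2093.2$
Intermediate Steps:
$n{\left(U \right)} = U^{3}$ ($n{\left(U \right)} = U^{2} U = U^{3}$)
$d{\left(M,X \right)} = 5 + M$
$l{\left(E \right)} = \frac{65}{19}$ ($l{\left(E \right)} = \frac{5 + 5^{3}}{38} = \left(5 + 125\right) \frac{1}{38} = 130 \cdot \frac{1}{38} = \frac{65}{19}$)
$\frac{7161}{l{\left(-72 \right)}} = \frac{7161}{\frac{65}{19}} = 7161 \cdot \frac{19}{65} = \frac{136059}{65}$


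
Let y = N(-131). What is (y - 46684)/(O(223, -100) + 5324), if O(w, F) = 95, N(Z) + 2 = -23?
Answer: -46709/5419 ≈ -8.6195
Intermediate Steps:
N(Z) = -25 (N(Z) = -2 - 23 = -25)
y = -25
(y - 46684)/(O(223, -100) + 5324) = (-25 - 46684)/(95 + 5324) = -46709/5419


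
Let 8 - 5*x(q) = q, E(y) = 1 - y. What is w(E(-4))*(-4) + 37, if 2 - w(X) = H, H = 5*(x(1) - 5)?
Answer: -43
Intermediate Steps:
x(q) = 8/5 - q/5
H = -18 (H = 5*((8/5 - 1/5*1) - 5) = 5*((8/5 - 1/5) - 5) = 5*(7/5 - 5) = 5*(-18/5) = -18)
w(X) = 20 (w(X) = 2 - 1*(-18) = 2 + 18 = 20)
w(E(-4))*(-4) + 37 = 20*(-4) + 37 = -80 + 37 = -43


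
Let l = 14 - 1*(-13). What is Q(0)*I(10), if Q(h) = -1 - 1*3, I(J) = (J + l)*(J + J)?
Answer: -2960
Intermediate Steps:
l = 27 (l = 14 + 13 = 27)
I(J) = 2*J*(27 + J) (I(J) = (J + 27)*(J + J) = (27 + J)*(2*J) = 2*J*(27 + J))
Q(h) = -4 (Q(h) = -1 - 3 = -4)
Q(0)*I(10) = -8*10*(27 + 10) = -8*10*37 = -4*740 = -2960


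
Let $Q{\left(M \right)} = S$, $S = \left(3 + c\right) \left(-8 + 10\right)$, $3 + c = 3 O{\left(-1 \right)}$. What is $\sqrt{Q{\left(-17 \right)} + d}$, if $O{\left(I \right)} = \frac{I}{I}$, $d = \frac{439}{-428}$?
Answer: $\frac{\sqrt{227803}}{214} \approx 2.2303$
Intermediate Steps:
$d = - \frac{439}{428}$ ($d = 439 \left(- \frac{1}{428}\right) = - \frac{439}{428} \approx -1.0257$)
$O{\left(I \right)} = 1$
$c = 0$ ($c = -3 + 3 \cdot 1 = -3 + 3 = 0$)
$S = 6$ ($S = \left(3 + 0\right) \left(-8 + 10\right) = 3 \cdot 2 = 6$)
$Q{\left(M \right)} = 6$
$\sqrt{Q{\left(-17 \right)} + d} = \sqrt{6 - \frac{439}{428}} = \sqrt{\frac{2129}{428}} = \frac{\sqrt{227803}}{214}$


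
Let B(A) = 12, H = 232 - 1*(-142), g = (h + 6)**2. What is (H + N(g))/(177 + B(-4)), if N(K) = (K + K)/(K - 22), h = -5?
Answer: 7852/3969 ≈ 1.9783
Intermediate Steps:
g = 1 (g = (-5 + 6)**2 = 1**2 = 1)
H = 374 (H = 232 + 142 = 374)
N(K) = 2*K/(-22 + K) (N(K) = (2*K)/(-22 + K) = 2*K/(-22 + K))
(H + N(g))/(177 + B(-4)) = (374 + 2*1/(-22 + 1))/(177 + 12) = (374 + 2*1/(-21))/189 = (374 + 2*1*(-1/21))*(1/189) = (374 - 2/21)*(1/189) = (7852/21)*(1/189) = 7852/3969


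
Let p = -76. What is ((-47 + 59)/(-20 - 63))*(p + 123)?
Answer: -564/83 ≈ -6.7952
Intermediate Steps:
((-47 + 59)/(-20 - 63))*(p + 123) = ((-47 + 59)/(-20 - 63))*(-76 + 123) = (12/(-83))*47 = (12*(-1/83))*47 = -12/83*47 = -564/83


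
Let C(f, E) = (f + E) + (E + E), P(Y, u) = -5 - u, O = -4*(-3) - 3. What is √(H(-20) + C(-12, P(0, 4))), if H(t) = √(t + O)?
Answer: √(-39 + I*√11) ≈ 0.2653 + 6.2506*I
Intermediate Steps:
O = 9 (O = 12 - 3 = 9)
H(t) = √(9 + t) (H(t) = √(t + 9) = √(9 + t))
C(f, E) = f + 3*E (C(f, E) = (E + f) + 2*E = f + 3*E)
√(H(-20) + C(-12, P(0, 4))) = √(√(9 - 20) + (-12 + 3*(-5 - 1*4))) = √(√(-11) + (-12 + 3*(-5 - 4))) = √(I*√11 + (-12 + 3*(-9))) = √(I*√11 + (-12 - 27)) = √(I*√11 - 39) = √(-39 + I*√11)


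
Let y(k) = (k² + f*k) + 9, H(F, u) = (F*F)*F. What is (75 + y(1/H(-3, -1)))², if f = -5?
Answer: 3766522384/531441 ≈ 7087.4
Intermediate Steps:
H(F, u) = F³ (H(F, u) = F²*F = F³)
y(k) = 9 + k² - 5*k (y(k) = (k² - 5*k) + 9 = 9 + k² - 5*k)
(75 + y(1/H(-3, -1)))² = (75 + (9 + (1/((-3)³))² - 5/((-3)³)))² = (75 + (9 + (1/(-27))² - 5/(-27)))² = (75 + (9 + (-1/27)² - 5*(-1/27)))² = (75 + (9 + 1/729 + 5/27))² = (75 + 6697/729)² = (61372/729)² = 3766522384/531441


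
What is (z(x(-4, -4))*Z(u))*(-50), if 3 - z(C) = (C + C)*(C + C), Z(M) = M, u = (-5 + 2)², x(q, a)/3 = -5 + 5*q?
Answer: 10123650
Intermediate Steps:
x(q, a) = -15 + 15*q (x(q, a) = 3*(-5 + 5*q) = -15 + 15*q)
u = 9 (u = (-3)² = 9)
z(C) = 3 - 4*C² (z(C) = 3 - (C + C)*(C + C) = 3 - 2*C*2*C = 3 - 4*C²)
(z(x(-4, -4))*Z(u))*(-50) = ((3 - 4*(-15 + 15*(-4))²)*9)*(-50) = ((3 - 4*(-15 - 60)²)*9)*(-50) = ((3 - 4*(-75)²)*9)*(-50) = ((3 - 4*5625)*9)*(-50) = ((3 - 22500)*9)*(-50) = -22497*9*(-50) = -202473*(-50) = 10123650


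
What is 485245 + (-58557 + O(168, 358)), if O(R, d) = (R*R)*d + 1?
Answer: 10530881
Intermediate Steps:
O(R, d) = 1 + d*R² (O(R, d) = R²*d + 1 = d*R² + 1 = 1 + d*R²)
485245 + (-58557 + O(168, 358)) = 485245 + (-58557 + (1 + 358*168²)) = 485245 + (-58557 + (1 + 358*28224)) = 485245 + (-58557 + (1 + 10104192)) = 485245 + (-58557 + 10104193) = 485245 + 10045636 = 10530881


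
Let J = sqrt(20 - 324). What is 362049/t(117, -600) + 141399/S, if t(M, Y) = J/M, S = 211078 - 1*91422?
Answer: 141399/119656 - 42359733*I*sqrt(19)/76 ≈ 1.1817 - 2.4295e+6*I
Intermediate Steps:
J = 4*I*sqrt(19) (J = sqrt(-304) = 4*I*sqrt(19) ≈ 17.436*I)
S = 119656 (S = 211078 - 91422 = 119656)
t(M, Y) = 4*I*sqrt(19)/M (t(M, Y) = (4*I*sqrt(19))/M = 4*I*sqrt(19)/M)
362049/t(117, -600) + 141399/S = 362049/((4*I*sqrt(19)/117)) + 141399/119656 = 362049*(-117*I*sqrt(19)/76) + 141399/119656 = -42359733*I*sqrt(19)/76 + 141399/119656 = 141399/119656 - 42359733*I*sqrt(19)/76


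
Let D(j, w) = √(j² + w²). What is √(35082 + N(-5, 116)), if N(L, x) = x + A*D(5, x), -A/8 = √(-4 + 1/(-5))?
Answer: √(879950 - 40*I*√1415505)/5 ≈ 187.68 - 5.0714*I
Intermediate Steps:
A = -8*I*√105/5 (A = -8*√(-4 + 1/(-5)) = -8*√(-4 - ⅕) = -8*I*√105/5 ≈ -16.395*I)
N(L, x) = x - 8*I*√105*√(25 + x²)/5 (N(L, x) = x + (-8*I*√105/5)*√(5² + x²) = x + (-8*I*√105/5)*√(25 + x²) = x - 8*I*√105*√(25 + x²)/5)
√(35082 + N(-5, 116)) = √(35082 + (116 - 8*I*√105*√(25 + 116²)/5)) = √(35082 + (116 - 8*I*√105*√(25 + 13456)/5)) = √(35082 + (116 - 8*I*√105*√13481/5)) = √(35082 + (116 - 8*I*√1415505/5)) = √(35198 - 8*I*√1415505/5)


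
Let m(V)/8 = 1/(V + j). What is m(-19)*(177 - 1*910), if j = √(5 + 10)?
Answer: 55708/173 + 2932*√15/173 ≈ 387.65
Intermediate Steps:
j = √15 ≈ 3.8730
m(V) = 8/(V + √15)
m(-19)*(177 - 1*910) = (8/(-19 + √15))*(177 - 1*910) = (8/(-19 + √15))*(177 - 910) = (8/(-19 + √15))*(-733) = -5864/(-19 + √15)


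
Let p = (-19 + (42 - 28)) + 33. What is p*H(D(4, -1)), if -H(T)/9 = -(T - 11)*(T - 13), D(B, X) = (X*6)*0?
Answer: 36036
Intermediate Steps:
D(B, X) = 0 (D(B, X) = (6*X)*0 = 0)
p = 28 (p = (-19 + 14) + 33 = -5 + 33 = 28)
H(T) = 9*(-13 + T)*(-11 + T) (H(T) = -(-9)*(T - 11)*(T - 13) = -(-9)*(-11 + T)*(-13 + T) = -(-9)*(-13 + T)*(-11 + T) = 9*(-13 + T)*(-11 + T))
p*H(D(4, -1)) = 28*(1287 - 216*0 + 9*0²) = 28*(1287 + 0 + 9*0) = 28*(1287 + 0 + 0) = 28*1287 = 36036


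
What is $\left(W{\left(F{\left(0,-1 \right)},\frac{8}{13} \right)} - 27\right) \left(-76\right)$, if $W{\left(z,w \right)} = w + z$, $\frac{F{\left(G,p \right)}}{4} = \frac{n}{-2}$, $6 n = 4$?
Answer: $\frac{82156}{39} \approx 2106.6$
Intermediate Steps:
$n = \frac{2}{3}$ ($n = \frac{1}{6} \cdot 4 = \frac{2}{3} \approx 0.66667$)
$F{\left(G,p \right)} = - \frac{4}{3}$ ($F{\left(G,p \right)} = 4 \frac{2}{3 \left(-2\right)} = 4 \cdot \frac{2}{3} \left(- \frac{1}{2}\right) = 4 \left(- \frac{1}{3}\right) = - \frac{4}{3}$)
$\left(W{\left(F{\left(0,-1 \right)},\frac{8}{13} \right)} - 27\right) \left(-76\right) = \left(\left(\frac{8}{13} - \frac{4}{3}\right) - 27\right) \left(-76\right) = \left(- \frac{28}{39} - 27\right) \left(-76\right) = \left(- \frac{1081}{39}\right) \left(-76\right) = \frac{82156}{39}$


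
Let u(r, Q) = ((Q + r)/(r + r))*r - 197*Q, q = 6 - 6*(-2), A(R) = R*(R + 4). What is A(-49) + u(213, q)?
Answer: -2451/2 ≈ -1225.5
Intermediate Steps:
A(R) = R*(4 + R)
q = 18 (q = 6 + 12 = 18)
u(r, Q) = r/2 - 393*Q/2 (u(r, Q) = ((Q + r)/((2*r)))*r - 197*Q = ((Q + r)*(1/(2*r)))*r - 197*Q = ((Q + r)/(2*r))*r - 197*Q = (Q/2 + r/2) - 197*Q = r/2 - 393*Q/2)
A(-49) + u(213, q) = -49*(4 - 49) + ((½)*213 - 393/2*18) = -49*(-45) + (213/2 - 3537) = 2205 - 6861/2 = -2451/2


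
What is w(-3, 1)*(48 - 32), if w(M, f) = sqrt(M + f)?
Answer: 16*I*sqrt(2) ≈ 22.627*I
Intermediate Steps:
w(-3, 1)*(48 - 32) = sqrt(-3 + 1)*(48 - 32) = sqrt(-2)*16 = (I*sqrt(2))*16 = 16*I*sqrt(2)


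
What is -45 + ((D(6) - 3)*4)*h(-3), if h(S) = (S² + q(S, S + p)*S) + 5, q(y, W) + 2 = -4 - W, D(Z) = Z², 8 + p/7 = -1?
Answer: -21957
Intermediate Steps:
p = -63 (p = -56 + 7*(-1) = -56 - 7 = -63)
q(y, W) = -6 - W (q(y, W) = -2 + (-4 - W) = -6 - W)
h(S) = 5 + S² + S*(57 - S) (h(S) = (S² + (-6 - (S - 63))*S) + 5 = (S² + (-6 - (-63 + S))*S) + 5 = (S² + (-6 + (63 - S))*S) + 5 = (S² + (57 - S)*S) + 5 = (S² + S*(57 - S)) + 5 = 5 + S² + S*(57 - S))
-45 + ((D(6) - 3)*4)*h(-3) = -45 + ((6² - 3)*4)*(5 + 57*(-3)) = -45 + ((36 - 3)*4)*(5 - 171) = -45 + (33*4)*(-166) = -45 + 132*(-166) = -45 - 21912 = -21957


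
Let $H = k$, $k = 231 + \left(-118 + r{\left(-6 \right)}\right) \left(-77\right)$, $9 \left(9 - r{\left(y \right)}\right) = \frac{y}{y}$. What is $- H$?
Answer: $- \frac{77693}{9} \approx -8632.6$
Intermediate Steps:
$r{\left(y \right)} = \frac{80}{9}$ ($r{\left(y \right)} = 9 - \frac{y \frac{1}{y}}{9} = 9 - \frac{1}{9} = \frac{80}{9}$)
$k = \frac{77693}{9}$ ($k = 231 + \left(-118 + \frac{80}{9}\right) \left(-77\right) = 231 - - \frac{75614}{9} = 231 + \frac{75614}{9} = \frac{77693}{9} \approx 8632.6$)
$H = \frac{77693}{9} \approx 8632.6$
$- H = \left(-1\right) \frac{77693}{9} = - \frac{77693}{9}$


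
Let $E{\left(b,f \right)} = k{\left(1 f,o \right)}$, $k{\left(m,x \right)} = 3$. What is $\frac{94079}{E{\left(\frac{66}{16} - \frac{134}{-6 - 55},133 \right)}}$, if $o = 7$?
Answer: $\frac{94079}{3} \approx 31360.0$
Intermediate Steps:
$E{\left(b,f \right)} = 3$
$\frac{94079}{E{\left(\frac{66}{16} - \frac{134}{-6 - 55},133 \right)}} = \frac{94079}{3}$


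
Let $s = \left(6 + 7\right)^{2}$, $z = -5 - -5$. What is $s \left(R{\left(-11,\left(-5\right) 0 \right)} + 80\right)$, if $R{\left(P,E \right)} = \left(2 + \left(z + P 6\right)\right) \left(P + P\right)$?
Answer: $251472$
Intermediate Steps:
$z = 0$ ($z = -5 + 5 = 0$)
$s = 169$ ($s = 13^{2} = 169$)
$R{\left(P,E \right)} = 2 P \left(2 + 6 P\right)$ ($R{\left(P,E \right)} = \left(2 + \left(0 + P 6\right)\right) \left(P + P\right) = \left(2 + \left(0 + 6 P\right)\right) 2 P = \left(2 + 6 P\right) 2 P = 2 P \left(2 + 6 P\right)$)
$s \left(R{\left(-11,\left(-5\right) 0 \right)} + 80\right) = 169 \left(4 \left(-11\right) \left(1 + 3 \left(-11\right)\right) + 80\right) = 169 \left(4 \left(-11\right) \left(1 - 33\right) + 80\right) = 169 \left(4 \left(-11\right) \left(-32\right) + 80\right) = 169 \left(1408 + 80\right) = 169 \cdot 1488 = 251472$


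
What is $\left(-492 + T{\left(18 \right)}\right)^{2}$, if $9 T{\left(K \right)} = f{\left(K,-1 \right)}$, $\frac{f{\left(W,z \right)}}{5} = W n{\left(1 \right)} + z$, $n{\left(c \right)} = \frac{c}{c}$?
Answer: $\frac{18861649}{81} \approx 2.3286 \cdot 10^{5}$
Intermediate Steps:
$n{\left(c \right)} = 1$
$f{\left(W,z \right)} = 5 W + 5 z$ ($f{\left(W,z \right)} = 5 \left(W 1 + z\right) = 5 \left(W + z\right) = 5 W + 5 z$)
$T{\left(K \right)} = - \frac{5}{9} + \frac{5 K}{9}$ ($T{\left(K \right)} = \frac{5 K + 5 \left(-1\right)}{9} = \frac{5 K - 5}{9} = \frac{-5 + 5 K}{9} = - \frac{5}{9} + \frac{5 K}{9}$)
$\left(-492 + T{\left(18 \right)}\right)^{2} = \left(-492 + \left(- \frac{5}{9} + \frac{5}{9} \cdot 18\right)\right)^{2} = \left(-492 + \left(- \frac{5}{9} + 10\right)\right)^{2} = \left(-492 + \frac{85}{9}\right)^{2} = \left(- \frac{4343}{9}\right)^{2} = \frac{18861649}{81}$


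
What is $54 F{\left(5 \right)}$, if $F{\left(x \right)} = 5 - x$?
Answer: $0$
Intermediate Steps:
$54 F{\left(5 \right)} = 54 \left(5 - 5\right) = 54 \cdot 0 = 0$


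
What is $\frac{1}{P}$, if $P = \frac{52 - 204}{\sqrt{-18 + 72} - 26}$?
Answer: $\frac{13}{76} - \frac{3 \sqrt{6}}{152} \approx 0.12271$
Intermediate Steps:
$P = - \frac{152}{-26 + 3 \sqrt{6}}$ ($P = - \frac{152}{\sqrt{54} - 26} = - \frac{152}{3 \sqrt{6} - 26} = - \frac{152}{-26 + 3 \sqrt{6}} \approx 8.1495$)
$\frac{1}{P} = \frac{1}{\frac{1976}{311} + \frac{228 \sqrt{6}}{311}}$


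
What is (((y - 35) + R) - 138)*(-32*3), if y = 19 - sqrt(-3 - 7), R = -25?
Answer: 17184 + 96*I*sqrt(10) ≈ 17184.0 + 303.58*I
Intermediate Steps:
y = 19 - I*sqrt(10) (y = 19 - sqrt(-10) = 19 - I*sqrt(10) ≈ 19.0 - 3.1623*I)
(((y - 35) + R) - 138)*(-32*3) = ((((19 - I*sqrt(10)) - 35) - 25) - 138)*(-32*3) = (((-16 - I*sqrt(10)) - 25) - 138)*(-96) = ((-41 - I*sqrt(10)) - 138)*(-96) = (-179 - I*sqrt(10))*(-96) = 17184 + 96*I*sqrt(10)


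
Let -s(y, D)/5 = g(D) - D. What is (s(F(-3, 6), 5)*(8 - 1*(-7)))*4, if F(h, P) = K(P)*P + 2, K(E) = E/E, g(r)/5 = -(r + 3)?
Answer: 13500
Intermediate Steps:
g(r) = -15 - 5*r (g(r) = 5*(-(r + 3)) = 5*(-(3 + r)) = 5*(-3 - r) = -15 - 5*r)
K(E) = 1
F(h, P) = 2 + P (F(h, P) = 1*P + 2 = P + 2 = 2 + P)
s(y, D) = 75 + 30*D (s(y, D) = -5*((-15 - 5*D) - D) = -5*(-15 - 6*D) = 75 + 30*D)
(s(F(-3, 6), 5)*(8 - 1*(-7)))*4 = ((75 + 30*5)*(8 - 1*(-7)))*4 = ((75 + 150)*(8 + 7))*4 = (225*15)*4 = 3375*4 = 13500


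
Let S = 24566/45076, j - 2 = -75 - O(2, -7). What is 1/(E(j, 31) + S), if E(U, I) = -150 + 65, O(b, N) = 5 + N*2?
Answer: -22538/1903447 ≈ -0.011841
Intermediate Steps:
O(b, N) = 5 + 2*N
j = -64 (j = 2 + (-75 - (5 + 2*(-7))) = 2 + (-75 - (5 - 14)) = 2 + (-75 - 1*(-9)) = 2 + (-75 + 9) = 2 - 66 = -64)
E(U, I) = -85
S = 12283/22538 (S = 24566*(1/45076) = 12283/22538 ≈ 0.54499)
1/(E(j, 31) + S) = 1/(-85 + 12283/22538) = 1/(-1903447/22538) = -22538/1903447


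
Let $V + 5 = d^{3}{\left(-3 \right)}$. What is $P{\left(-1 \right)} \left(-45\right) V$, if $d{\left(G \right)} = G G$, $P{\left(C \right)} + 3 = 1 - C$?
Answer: $32580$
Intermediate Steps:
$P{\left(C \right)} = -2 - C$ ($P{\left(C \right)} = -3 - \left(-1 + C\right) = -2 - C$)
$d{\left(G \right)} = G^{2}$
$V = 724$ ($V = -5 + \left(\left(-3\right)^{2}\right)^{3} = -5 + 9^{3} = -5 + 729 = 724$)
$P{\left(-1 \right)} \left(-45\right) V = \left(-2 - -1\right) \left(-45\right) 724 = \left(-2 + 1\right) \left(-45\right) 724 = \left(-1\right) \left(-45\right) 724 = 45 \cdot 724 = 32580$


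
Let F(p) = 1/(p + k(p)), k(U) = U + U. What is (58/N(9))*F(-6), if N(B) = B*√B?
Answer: -29/243 ≈ -0.11934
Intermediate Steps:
k(U) = 2*U
N(B) = B^(3/2)
F(p) = 1/(3*p) (F(p) = 1/(p + 2*p) = 1/(3*p))
(58/N(9))*F(-6) = (58/9^(3/2))*((⅓)/(-6)) = (58/27)*((⅓)*(-⅙)) = ((1/27)*58)*(-1/18) = (58/27)*(-1/18) = -29/243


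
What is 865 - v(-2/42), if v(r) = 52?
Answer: 813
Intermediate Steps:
865 - v(-2/42) = 865 - 1*52 = 865 - 52 = 813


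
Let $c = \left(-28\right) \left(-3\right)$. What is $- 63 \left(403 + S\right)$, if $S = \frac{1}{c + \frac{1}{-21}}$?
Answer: $- \frac{44762130}{1763} \approx -25390.0$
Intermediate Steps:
$c = 84$
$S = \frac{21}{1763}$ ($S = \frac{1}{84 + \frac{1}{-21}} = \frac{1}{84 - \frac{1}{21}} = \frac{1}{\frac{1763}{21}} = \frac{21}{1763} \approx 0.011912$)
$- 63 \left(403 + S\right) = - 63 \left(403 + \frac{21}{1763}\right) = \left(-63\right) \frac{710510}{1763} = - \frac{44762130}{1763}$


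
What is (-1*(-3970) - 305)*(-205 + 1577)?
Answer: 5028380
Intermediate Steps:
(-1*(-3970) - 305)*(-205 + 1577) = (3970 - 305)*1372 = 3665*1372 = 5028380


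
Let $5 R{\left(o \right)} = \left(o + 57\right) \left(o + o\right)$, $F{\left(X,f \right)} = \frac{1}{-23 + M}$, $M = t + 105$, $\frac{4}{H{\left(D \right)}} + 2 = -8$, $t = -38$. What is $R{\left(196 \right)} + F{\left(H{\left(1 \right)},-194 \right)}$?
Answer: $\frac{4363749}{220} \approx 19835.0$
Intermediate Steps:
$H{\left(D \right)} = - \frac{2}{5}$ ($H{\left(D \right)} = \frac{4}{-2 - 8} = \frac{4}{-10} = 4 \left(- \frac{1}{10}\right) = - \frac{2}{5}$)
$M = 67$ ($M = -38 + 105 = 67$)
$F{\left(X,f \right)} = \frac{1}{44}$ ($F{\left(X,f \right)} = \frac{1}{-23 + 67} = \frac{1}{44}$)
$R{\left(o \right)} = \frac{2 o \left(57 + o\right)}{5}$ ($R{\left(o \right)} = \frac{\left(o + 57\right) \left(o + o\right)}{5} = \frac{\left(57 + o\right) 2 o}{5} = \frac{2 o \left(57 + o\right)}{5}$)
$R{\left(196 \right)} + F{\left(H{\left(1 \right)},-194 \right)} = \frac{2}{5} \cdot 196 \left(57 + 196\right) + \frac{1}{44} = \frac{2}{5} \cdot 196 \cdot 253 + \frac{1}{44} = \frac{99176}{5} + \frac{1}{44} = \frac{4363749}{220}$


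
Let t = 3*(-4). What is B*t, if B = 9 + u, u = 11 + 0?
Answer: -240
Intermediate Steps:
u = 11
B = 20 (B = 9 + 11 = 20)
t = -12
B*t = 20*(-12) = -240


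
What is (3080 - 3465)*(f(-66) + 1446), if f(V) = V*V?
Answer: -2233770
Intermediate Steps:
f(V) = V²
(3080 - 3465)*(f(-66) + 1446) = (3080 - 3465)*((-66)² + 1446) = -385*(4356 + 1446) = -385*5802 = -2233770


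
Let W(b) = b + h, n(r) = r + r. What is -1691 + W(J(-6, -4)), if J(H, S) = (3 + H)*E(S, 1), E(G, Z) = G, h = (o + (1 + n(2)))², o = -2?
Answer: -1670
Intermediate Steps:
n(r) = 2*r
h = 9 (h = (-2 + (1 + 2*2))² = (-2 + (1 + 4))² = (-2 + 5)² = 3² = 9)
J(H, S) = S*(3 + H) (J(H, S) = (3 + H)*S = S*(3 + H))
W(b) = 9 + b (W(b) = b + 9 = 9 + b)
-1691 + W(J(-6, -4)) = -1691 + (9 - 4*(3 - 6)) = -1691 + (9 - 4*(-3)) = -1691 + (9 + 12) = -1691 + 21 = -1670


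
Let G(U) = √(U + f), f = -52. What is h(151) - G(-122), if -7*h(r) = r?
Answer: -151/7 - I*√174 ≈ -21.571 - 13.191*I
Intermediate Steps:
h(r) = -r/7
G(U) = √(-52 + U) (G(U) = √(U - 52) = √(-52 + U))
h(151) - G(-122) = -⅐*151 - √(-52 - 122) = -151/7 - √(-174) = -151/7 - I*√174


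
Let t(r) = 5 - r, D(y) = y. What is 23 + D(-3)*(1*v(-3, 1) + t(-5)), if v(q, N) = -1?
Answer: -4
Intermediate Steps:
23 + D(-3)*(1*v(-3, 1) + t(-5)) = 23 - 3*(1*(-1) + (5 - 1*(-5))) = 23 - 3*(-1 + (5 + 5)) = 23 - 3*(-1 + 10) = 23 - 3*9 = 23 - 27 = -4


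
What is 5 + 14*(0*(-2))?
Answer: 5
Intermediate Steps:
5 + 14*(0*(-2)) = 5 + 14*0 = 5 + 0 = 5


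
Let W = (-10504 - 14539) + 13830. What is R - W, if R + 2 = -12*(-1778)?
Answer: 32547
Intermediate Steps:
W = -11213 (W = -25043 + 13830 = -11213)
R = 21334 (R = -2 - 12*(-1778) = -2 + 21336 = 21334)
R - W = 21334 - 1*(-11213) = 21334 + 11213 = 32547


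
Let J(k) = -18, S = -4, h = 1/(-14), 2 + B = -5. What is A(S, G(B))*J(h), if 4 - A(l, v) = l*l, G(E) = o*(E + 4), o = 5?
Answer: 216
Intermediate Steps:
B = -7 (B = -2 - 5 = -7)
G(E) = 20 + 5*E (G(E) = 5*(E + 4) = 5*(4 + E) = 20 + 5*E)
h = -1/14 ≈ -0.071429
A(l, v) = 4 - l² (A(l, v) = 4 - l*l = 4 - l²)
A(S, G(B))*J(h) = (4 - 1*(-4)²)*(-18) = (4 - 1*16)*(-18) = (4 - 16)*(-18) = -12*(-18) = 216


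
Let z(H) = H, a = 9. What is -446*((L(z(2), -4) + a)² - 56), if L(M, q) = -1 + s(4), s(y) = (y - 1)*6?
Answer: -276520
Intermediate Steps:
s(y) = -6 + 6*y (s(y) = (-1 + y)*6 = -6 + 6*y)
L(M, q) = 17 (L(M, q) = -1 + (-6 + 6*4) = -1 + (-6 + 24) = -1 + 18 = 17)
-446*((L(z(2), -4) + a)² - 56) = -446*((17 + 9)² - 56) = -446*(26² - 56) = -446*(676 - 56) = -446*620 = -276520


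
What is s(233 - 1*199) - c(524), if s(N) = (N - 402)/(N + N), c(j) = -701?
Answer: 11825/17 ≈ 695.59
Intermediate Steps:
s(N) = (-402 + N)/(2*N) (s(N) = (-402 + N)/((2*N)) = (-402 + N)*(1/(2*N)) = (-402 + N)/(2*N))
s(233 - 1*199) - c(524) = (-402 + (233 - 1*199))/(2*(233 - 1*199)) - 1*(-701) = (-402 + (233 - 199))/(2*(233 - 199)) + 701 = (½)*(-402 + 34)/34 + 701 = (½)*(1/34)*(-368) + 701 = -92/17 + 701 = 11825/17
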